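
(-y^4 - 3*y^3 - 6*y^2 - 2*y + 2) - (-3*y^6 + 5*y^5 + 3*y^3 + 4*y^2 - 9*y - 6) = 3*y^6 - 5*y^5 - y^4 - 6*y^3 - 10*y^2 + 7*y + 8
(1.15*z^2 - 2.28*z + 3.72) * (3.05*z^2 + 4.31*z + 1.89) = 3.5075*z^4 - 1.9975*z^3 + 3.6927*z^2 + 11.724*z + 7.0308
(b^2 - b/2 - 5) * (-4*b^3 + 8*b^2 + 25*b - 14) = -4*b^5 + 10*b^4 + 41*b^3 - 133*b^2/2 - 118*b + 70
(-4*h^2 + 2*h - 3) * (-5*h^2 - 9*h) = 20*h^4 + 26*h^3 - 3*h^2 + 27*h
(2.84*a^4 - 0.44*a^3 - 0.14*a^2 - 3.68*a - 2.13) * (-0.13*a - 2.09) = -0.3692*a^5 - 5.8784*a^4 + 0.9378*a^3 + 0.771*a^2 + 7.9681*a + 4.4517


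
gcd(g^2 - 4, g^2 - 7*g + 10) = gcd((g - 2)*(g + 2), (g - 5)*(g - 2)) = g - 2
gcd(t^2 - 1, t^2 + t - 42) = 1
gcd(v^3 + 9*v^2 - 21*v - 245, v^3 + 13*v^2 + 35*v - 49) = v^2 + 14*v + 49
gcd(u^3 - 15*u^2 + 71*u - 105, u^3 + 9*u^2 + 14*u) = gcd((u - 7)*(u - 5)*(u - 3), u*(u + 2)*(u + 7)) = 1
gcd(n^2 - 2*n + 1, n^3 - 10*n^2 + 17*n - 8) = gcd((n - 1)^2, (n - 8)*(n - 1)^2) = n^2 - 2*n + 1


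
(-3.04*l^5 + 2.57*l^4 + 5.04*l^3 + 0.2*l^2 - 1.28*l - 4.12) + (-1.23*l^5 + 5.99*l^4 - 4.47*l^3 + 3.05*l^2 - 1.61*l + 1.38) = -4.27*l^5 + 8.56*l^4 + 0.57*l^3 + 3.25*l^2 - 2.89*l - 2.74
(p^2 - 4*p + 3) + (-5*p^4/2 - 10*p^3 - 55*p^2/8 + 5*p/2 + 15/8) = -5*p^4/2 - 10*p^3 - 47*p^2/8 - 3*p/2 + 39/8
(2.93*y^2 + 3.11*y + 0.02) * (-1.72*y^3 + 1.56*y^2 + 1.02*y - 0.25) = -5.0396*y^5 - 0.7784*y^4 + 7.8058*y^3 + 2.4709*y^2 - 0.7571*y - 0.005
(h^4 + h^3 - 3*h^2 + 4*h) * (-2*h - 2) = -2*h^5 - 4*h^4 + 4*h^3 - 2*h^2 - 8*h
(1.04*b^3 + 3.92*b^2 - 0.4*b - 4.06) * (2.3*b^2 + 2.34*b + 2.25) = 2.392*b^5 + 11.4496*b^4 + 10.5928*b^3 - 1.454*b^2 - 10.4004*b - 9.135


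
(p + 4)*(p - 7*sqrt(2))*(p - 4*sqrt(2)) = p^3 - 11*sqrt(2)*p^2 + 4*p^2 - 44*sqrt(2)*p + 56*p + 224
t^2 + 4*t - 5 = (t - 1)*(t + 5)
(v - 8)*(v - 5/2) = v^2 - 21*v/2 + 20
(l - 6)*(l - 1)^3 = l^4 - 9*l^3 + 21*l^2 - 19*l + 6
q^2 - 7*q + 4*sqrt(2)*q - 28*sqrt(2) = (q - 7)*(q + 4*sqrt(2))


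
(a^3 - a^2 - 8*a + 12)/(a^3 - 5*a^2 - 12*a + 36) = (a - 2)/(a - 6)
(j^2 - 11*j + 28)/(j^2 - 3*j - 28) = (j - 4)/(j + 4)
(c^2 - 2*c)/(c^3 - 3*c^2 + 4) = c/(c^2 - c - 2)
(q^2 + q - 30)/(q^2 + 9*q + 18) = (q - 5)/(q + 3)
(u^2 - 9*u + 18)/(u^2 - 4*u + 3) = (u - 6)/(u - 1)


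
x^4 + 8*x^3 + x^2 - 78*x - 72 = (x - 3)*(x + 1)*(x + 4)*(x + 6)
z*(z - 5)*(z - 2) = z^3 - 7*z^2 + 10*z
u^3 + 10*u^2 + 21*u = u*(u + 3)*(u + 7)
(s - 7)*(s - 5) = s^2 - 12*s + 35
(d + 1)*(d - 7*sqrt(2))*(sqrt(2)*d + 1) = sqrt(2)*d^3 - 13*d^2 + sqrt(2)*d^2 - 13*d - 7*sqrt(2)*d - 7*sqrt(2)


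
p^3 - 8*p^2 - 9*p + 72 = (p - 8)*(p - 3)*(p + 3)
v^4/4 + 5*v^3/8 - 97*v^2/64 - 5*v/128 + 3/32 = (v/4 + 1)*(v - 3/2)*(v - 1/4)*(v + 1/4)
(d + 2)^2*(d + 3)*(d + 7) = d^4 + 14*d^3 + 65*d^2 + 124*d + 84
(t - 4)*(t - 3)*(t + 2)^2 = t^4 - 3*t^3 - 12*t^2 + 20*t + 48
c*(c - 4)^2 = c^3 - 8*c^2 + 16*c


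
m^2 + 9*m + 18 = (m + 3)*(m + 6)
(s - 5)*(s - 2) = s^2 - 7*s + 10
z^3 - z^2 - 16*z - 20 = (z - 5)*(z + 2)^2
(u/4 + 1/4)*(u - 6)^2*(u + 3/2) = u^4/4 - 19*u^3/8 + 15*u^2/8 + 18*u + 27/2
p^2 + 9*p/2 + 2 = (p + 1/2)*(p + 4)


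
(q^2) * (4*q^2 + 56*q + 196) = 4*q^4 + 56*q^3 + 196*q^2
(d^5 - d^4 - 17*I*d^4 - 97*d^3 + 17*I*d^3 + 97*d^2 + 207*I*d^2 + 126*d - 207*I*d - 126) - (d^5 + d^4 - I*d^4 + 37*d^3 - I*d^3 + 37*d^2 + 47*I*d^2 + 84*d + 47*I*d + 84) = -2*d^4 - 16*I*d^4 - 134*d^3 + 18*I*d^3 + 60*d^2 + 160*I*d^2 + 42*d - 254*I*d - 210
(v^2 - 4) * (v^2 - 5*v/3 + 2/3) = v^4 - 5*v^3/3 - 10*v^2/3 + 20*v/3 - 8/3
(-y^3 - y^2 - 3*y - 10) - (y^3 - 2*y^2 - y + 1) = -2*y^3 + y^2 - 2*y - 11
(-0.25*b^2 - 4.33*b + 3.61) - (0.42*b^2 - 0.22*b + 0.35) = -0.67*b^2 - 4.11*b + 3.26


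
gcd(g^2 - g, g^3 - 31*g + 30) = g - 1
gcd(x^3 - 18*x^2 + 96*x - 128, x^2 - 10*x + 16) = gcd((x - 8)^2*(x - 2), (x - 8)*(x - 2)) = x^2 - 10*x + 16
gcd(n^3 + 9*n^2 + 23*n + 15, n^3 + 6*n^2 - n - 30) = n^2 + 8*n + 15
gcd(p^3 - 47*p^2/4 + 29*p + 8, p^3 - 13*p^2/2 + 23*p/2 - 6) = p - 4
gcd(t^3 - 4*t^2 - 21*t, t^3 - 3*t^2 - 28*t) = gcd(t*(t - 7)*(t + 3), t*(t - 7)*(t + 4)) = t^2 - 7*t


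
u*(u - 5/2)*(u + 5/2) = u^3 - 25*u/4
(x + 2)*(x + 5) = x^2 + 7*x + 10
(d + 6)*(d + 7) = d^2 + 13*d + 42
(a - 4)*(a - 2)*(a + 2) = a^3 - 4*a^2 - 4*a + 16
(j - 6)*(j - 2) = j^2 - 8*j + 12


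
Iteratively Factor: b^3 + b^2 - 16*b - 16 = (b + 4)*(b^2 - 3*b - 4) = (b + 1)*(b + 4)*(b - 4)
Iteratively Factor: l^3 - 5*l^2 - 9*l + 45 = (l + 3)*(l^2 - 8*l + 15) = (l - 3)*(l + 3)*(l - 5)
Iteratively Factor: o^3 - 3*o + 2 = (o + 2)*(o^2 - 2*o + 1) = (o - 1)*(o + 2)*(o - 1)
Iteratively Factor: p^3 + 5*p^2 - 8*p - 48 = (p + 4)*(p^2 + p - 12) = (p + 4)^2*(p - 3)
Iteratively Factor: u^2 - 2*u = (u)*(u - 2)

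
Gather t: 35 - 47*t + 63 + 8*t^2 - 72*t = 8*t^2 - 119*t + 98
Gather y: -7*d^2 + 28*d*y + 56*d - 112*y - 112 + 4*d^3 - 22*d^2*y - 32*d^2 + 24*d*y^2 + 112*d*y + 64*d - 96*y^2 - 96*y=4*d^3 - 39*d^2 + 120*d + y^2*(24*d - 96) + y*(-22*d^2 + 140*d - 208) - 112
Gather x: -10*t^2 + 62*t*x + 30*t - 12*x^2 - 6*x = -10*t^2 + 30*t - 12*x^2 + x*(62*t - 6)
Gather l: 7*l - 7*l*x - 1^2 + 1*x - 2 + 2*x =l*(7 - 7*x) + 3*x - 3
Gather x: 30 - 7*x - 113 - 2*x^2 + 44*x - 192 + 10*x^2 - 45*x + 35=8*x^2 - 8*x - 240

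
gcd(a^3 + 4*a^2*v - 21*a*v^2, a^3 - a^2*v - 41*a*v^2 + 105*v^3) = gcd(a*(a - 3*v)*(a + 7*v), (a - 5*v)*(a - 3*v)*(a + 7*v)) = -a^2 - 4*a*v + 21*v^2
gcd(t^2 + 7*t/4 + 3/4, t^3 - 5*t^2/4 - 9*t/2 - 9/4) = t^2 + 7*t/4 + 3/4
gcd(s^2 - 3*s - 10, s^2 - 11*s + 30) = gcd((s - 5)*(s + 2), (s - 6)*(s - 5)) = s - 5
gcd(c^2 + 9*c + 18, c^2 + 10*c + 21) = c + 3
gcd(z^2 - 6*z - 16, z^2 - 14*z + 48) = z - 8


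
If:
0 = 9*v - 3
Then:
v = 1/3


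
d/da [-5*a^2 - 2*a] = -10*a - 2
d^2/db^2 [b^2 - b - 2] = 2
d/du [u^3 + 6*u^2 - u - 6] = 3*u^2 + 12*u - 1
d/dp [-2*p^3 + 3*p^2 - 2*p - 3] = -6*p^2 + 6*p - 2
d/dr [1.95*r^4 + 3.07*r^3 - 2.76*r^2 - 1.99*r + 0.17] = 7.8*r^3 + 9.21*r^2 - 5.52*r - 1.99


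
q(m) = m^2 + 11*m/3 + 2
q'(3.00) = 9.67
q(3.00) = 22.00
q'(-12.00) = -20.33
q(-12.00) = 102.00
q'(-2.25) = -0.83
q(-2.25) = -1.19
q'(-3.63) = -3.59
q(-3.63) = 1.87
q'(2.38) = 8.43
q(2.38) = 16.39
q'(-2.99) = -2.31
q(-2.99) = -0.02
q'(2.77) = 9.21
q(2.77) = 19.83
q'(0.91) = 5.49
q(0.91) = 6.16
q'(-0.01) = 3.65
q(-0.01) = 1.96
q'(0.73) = 5.13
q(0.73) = 5.21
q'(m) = 2*m + 11/3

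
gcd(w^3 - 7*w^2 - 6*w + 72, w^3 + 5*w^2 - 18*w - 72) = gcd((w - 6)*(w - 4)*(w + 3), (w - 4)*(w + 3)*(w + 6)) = w^2 - w - 12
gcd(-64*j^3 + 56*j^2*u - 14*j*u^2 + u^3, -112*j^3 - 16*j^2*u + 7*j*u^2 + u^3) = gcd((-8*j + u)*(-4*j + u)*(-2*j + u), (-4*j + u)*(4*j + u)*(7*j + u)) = -4*j + u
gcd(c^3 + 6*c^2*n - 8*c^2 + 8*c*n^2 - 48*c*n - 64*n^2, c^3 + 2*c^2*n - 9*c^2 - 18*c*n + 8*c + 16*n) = c^2 + 2*c*n - 8*c - 16*n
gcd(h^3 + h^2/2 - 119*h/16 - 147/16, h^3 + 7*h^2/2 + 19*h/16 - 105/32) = h + 7/4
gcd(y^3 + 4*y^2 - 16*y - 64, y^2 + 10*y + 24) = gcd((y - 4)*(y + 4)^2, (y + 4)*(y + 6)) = y + 4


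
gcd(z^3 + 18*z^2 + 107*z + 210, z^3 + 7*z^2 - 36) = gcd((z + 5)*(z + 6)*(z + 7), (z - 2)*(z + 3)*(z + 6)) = z + 6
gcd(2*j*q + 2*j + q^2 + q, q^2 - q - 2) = q + 1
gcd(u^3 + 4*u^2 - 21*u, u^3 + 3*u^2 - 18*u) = u^2 - 3*u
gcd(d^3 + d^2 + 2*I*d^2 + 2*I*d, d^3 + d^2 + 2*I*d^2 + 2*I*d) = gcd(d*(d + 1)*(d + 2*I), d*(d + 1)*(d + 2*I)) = d^3 + d^2*(1 + 2*I) + 2*I*d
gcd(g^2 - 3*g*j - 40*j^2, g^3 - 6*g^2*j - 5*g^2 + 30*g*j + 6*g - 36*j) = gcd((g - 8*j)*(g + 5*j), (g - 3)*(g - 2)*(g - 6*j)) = 1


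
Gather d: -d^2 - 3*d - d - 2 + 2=-d^2 - 4*d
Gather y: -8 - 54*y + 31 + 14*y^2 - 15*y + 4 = 14*y^2 - 69*y + 27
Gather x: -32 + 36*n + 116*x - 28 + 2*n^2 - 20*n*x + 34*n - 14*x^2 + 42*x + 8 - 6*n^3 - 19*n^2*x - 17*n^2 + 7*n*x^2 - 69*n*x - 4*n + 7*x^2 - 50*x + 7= -6*n^3 - 15*n^2 + 66*n + x^2*(7*n - 7) + x*(-19*n^2 - 89*n + 108) - 45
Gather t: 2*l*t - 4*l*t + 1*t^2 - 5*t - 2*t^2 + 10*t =-t^2 + t*(5 - 2*l)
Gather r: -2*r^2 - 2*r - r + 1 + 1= -2*r^2 - 3*r + 2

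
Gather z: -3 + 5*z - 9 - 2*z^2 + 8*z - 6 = -2*z^2 + 13*z - 18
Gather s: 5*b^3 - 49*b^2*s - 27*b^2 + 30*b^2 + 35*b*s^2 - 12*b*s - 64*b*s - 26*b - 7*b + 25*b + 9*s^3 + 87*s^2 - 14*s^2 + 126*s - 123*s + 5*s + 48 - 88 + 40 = 5*b^3 + 3*b^2 - 8*b + 9*s^3 + s^2*(35*b + 73) + s*(-49*b^2 - 76*b + 8)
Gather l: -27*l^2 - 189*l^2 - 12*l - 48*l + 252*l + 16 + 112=-216*l^2 + 192*l + 128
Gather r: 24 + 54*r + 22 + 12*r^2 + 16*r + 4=12*r^2 + 70*r + 50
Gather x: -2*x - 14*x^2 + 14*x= -14*x^2 + 12*x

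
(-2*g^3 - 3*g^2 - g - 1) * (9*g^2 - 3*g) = -18*g^5 - 21*g^4 - 6*g^2 + 3*g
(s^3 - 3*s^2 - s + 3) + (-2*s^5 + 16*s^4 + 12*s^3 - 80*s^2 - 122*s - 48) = -2*s^5 + 16*s^4 + 13*s^3 - 83*s^2 - 123*s - 45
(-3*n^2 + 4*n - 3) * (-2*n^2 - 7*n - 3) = 6*n^4 + 13*n^3 - 13*n^2 + 9*n + 9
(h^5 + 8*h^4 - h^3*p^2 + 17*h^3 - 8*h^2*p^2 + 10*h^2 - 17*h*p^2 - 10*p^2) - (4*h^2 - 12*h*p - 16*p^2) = h^5 + 8*h^4 - h^3*p^2 + 17*h^3 - 8*h^2*p^2 + 6*h^2 - 17*h*p^2 + 12*h*p + 6*p^2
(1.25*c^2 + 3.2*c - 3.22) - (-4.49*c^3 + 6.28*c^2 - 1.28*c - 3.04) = 4.49*c^3 - 5.03*c^2 + 4.48*c - 0.18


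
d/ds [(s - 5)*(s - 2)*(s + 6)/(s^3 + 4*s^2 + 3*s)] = 5*(s^4 + 14*s^3 - 11*s^2 - 96*s - 36)/(s^2*(s^4 + 8*s^3 + 22*s^2 + 24*s + 9))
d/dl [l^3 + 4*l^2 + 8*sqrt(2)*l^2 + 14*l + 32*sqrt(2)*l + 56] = 3*l^2 + 8*l + 16*sqrt(2)*l + 14 + 32*sqrt(2)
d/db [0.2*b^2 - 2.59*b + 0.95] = 0.4*b - 2.59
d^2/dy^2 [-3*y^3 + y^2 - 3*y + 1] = 2 - 18*y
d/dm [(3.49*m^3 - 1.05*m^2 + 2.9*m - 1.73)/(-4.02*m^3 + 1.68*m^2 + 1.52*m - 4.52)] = (1.6422*m^4 + 33.9256*m^3 - 74.6562*m^2 + 15.3048*m - 10.4784)/(16.1604*m^6 - 13.5072*m^5 - 9.3984*m^4 + 41.448*m^3 - 12.8768*m^2 - 13.7408*m + 20.4304)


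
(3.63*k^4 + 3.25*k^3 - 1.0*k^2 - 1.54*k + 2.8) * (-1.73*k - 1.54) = -6.2799*k^5 - 11.2127*k^4 - 3.275*k^3 + 4.2042*k^2 - 2.4724*k - 4.312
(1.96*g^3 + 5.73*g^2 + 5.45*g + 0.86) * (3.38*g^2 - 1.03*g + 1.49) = 6.6248*g^5 + 17.3486*g^4 + 15.4395*g^3 + 5.831*g^2 + 7.2347*g + 1.2814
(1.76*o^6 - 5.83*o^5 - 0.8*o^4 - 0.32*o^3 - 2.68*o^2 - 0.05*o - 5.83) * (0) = 0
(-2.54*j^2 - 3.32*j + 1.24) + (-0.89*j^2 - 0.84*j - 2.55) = -3.43*j^2 - 4.16*j - 1.31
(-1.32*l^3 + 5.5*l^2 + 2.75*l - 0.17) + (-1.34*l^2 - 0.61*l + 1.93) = -1.32*l^3 + 4.16*l^2 + 2.14*l + 1.76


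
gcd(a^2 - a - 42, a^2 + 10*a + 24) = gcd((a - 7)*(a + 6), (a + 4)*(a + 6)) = a + 6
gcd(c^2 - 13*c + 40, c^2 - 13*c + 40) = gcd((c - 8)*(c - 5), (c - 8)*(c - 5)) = c^2 - 13*c + 40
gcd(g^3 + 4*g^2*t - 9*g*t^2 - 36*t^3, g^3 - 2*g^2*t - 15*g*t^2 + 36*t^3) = -g^2 - g*t + 12*t^2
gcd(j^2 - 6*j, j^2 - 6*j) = j^2 - 6*j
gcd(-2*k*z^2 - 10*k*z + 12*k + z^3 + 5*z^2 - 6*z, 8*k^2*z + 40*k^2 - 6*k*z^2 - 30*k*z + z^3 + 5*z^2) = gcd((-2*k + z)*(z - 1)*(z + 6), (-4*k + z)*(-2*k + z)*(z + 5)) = -2*k + z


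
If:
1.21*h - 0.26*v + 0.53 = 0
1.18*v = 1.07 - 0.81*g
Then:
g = 1.32098765432099 - 1.45679012345679*v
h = 0.214876033057851*v - 0.43801652892562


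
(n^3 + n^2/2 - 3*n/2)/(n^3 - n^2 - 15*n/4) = 2*(n - 1)/(2*n - 5)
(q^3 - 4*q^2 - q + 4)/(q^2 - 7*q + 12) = (q^2 - 1)/(q - 3)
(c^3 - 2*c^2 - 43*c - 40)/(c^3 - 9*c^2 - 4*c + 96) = (c^2 + 6*c + 5)/(c^2 - c - 12)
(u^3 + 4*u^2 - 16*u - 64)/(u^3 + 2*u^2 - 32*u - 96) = (u - 4)/(u - 6)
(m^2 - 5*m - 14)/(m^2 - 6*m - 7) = (m + 2)/(m + 1)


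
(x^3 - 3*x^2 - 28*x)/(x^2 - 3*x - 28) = x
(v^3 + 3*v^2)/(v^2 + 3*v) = v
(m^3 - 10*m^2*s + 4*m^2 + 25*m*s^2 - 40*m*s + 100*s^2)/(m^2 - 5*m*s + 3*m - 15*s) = (m^2 - 5*m*s + 4*m - 20*s)/(m + 3)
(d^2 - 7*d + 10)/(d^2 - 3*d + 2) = (d - 5)/(d - 1)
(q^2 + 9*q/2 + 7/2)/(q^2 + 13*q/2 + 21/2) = (q + 1)/(q + 3)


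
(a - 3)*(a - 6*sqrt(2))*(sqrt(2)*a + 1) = sqrt(2)*a^3 - 11*a^2 - 3*sqrt(2)*a^2 - 6*sqrt(2)*a + 33*a + 18*sqrt(2)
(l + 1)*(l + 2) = l^2 + 3*l + 2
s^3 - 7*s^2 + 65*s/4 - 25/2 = (s - 5/2)^2*(s - 2)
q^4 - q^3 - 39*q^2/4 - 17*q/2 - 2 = (q - 4)*(q + 1/2)^2*(q + 2)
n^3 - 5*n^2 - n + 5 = (n - 5)*(n - 1)*(n + 1)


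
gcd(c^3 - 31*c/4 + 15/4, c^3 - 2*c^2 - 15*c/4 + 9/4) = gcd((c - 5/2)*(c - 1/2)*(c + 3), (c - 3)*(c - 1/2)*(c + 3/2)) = c - 1/2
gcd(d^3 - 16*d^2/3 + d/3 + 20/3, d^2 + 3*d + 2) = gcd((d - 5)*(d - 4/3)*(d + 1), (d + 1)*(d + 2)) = d + 1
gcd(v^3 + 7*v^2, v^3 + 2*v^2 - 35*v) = v^2 + 7*v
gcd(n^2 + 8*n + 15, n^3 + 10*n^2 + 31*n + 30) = n^2 + 8*n + 15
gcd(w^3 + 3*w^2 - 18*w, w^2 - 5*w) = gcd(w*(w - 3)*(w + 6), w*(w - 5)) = w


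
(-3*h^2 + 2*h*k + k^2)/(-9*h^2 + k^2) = (h - k)/(3*h - k)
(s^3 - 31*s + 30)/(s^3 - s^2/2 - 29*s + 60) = 2*(s^2 - 6*s + 5)/(2*s^2 - 13*s + 20)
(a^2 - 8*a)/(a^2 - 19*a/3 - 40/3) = 3*a/(3*a + 5)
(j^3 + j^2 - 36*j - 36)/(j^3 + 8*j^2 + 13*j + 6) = (j - 6)/(j + 1)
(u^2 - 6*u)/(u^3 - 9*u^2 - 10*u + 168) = u/(u^2 - 3*u - 28)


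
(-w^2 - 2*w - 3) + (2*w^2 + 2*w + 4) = w^2 + 1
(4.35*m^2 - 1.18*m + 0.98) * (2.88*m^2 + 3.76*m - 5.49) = 12.528*m^4 + 12.9576*m^3 - 25.4959*m^2 + 10.163*m - 5.3802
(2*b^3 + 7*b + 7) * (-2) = -4*b^3 - 14*b - 14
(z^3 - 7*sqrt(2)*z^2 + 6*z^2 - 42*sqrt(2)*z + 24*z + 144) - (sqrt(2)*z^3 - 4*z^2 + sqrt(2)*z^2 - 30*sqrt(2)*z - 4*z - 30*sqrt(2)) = -sqrt(2)*z^3 + z^3 - 8*sqrt(2)*z^2 + 10*z^2 - 12*sqrt(2)*z + 28*z + 30*sqrt(2) + 144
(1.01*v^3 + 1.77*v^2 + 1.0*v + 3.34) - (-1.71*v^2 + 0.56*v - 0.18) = 1.01*v^3 + 3.48*v^2 + 0.44*v + 3.52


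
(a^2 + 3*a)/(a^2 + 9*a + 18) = a/(a + 6)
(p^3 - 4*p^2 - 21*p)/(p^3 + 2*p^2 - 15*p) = (p^2 - 4*p - 21)/(p^2 + 2*p - 15)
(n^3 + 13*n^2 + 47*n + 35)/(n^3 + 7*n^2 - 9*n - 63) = (n^2 + 6*n + 5)/(n^2 - 9)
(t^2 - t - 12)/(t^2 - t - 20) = (-t^2 + t + 12)/(-t^2 + t + 20)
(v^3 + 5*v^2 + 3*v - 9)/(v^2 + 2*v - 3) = v + 3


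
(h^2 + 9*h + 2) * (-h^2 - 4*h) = -h^4 - 13*h^3 - 38*h^2 - 8*h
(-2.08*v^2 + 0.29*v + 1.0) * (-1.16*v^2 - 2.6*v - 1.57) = 2.4128*v^4 + 5.0716*v^3 + 1.3516*v^2 - 3.0553*v - 1.57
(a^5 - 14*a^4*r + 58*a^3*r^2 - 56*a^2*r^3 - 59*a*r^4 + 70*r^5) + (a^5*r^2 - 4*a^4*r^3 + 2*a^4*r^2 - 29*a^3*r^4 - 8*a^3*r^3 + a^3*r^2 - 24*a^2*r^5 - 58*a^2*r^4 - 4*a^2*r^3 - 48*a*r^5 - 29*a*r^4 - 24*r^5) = a^5*r^2 + a^5 - 4*a^4*r^3 + 2*a^4*r^2 - 14*a^4*r - 29*a^3*r^4 - 8*a^3*r^3 + 59*a^3*r^2 - 24*a^2*r^5 - 58*a^2*r^4 - 60*a^2*r^3 - 48*a*r^5 - 88*a*r^4 + 46*r^5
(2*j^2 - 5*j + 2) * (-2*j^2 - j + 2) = -4*j^4 + 8*j^3 + 5*j^2 - 12*j + 4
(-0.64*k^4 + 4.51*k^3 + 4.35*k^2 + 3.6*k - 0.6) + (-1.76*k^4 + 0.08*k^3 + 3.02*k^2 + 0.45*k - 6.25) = -2.4*k^4 + 4.59*k^3 + 7.37*k^2 + 4.05*k - 6.85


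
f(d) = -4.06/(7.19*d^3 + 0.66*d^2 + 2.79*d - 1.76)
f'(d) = -4.06*(-21.57*d^2 - 1.32*d - 2.79)/(7.19*d^3 + 0.66*d^2 + 2.79*d - 1.76)^2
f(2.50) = -0.03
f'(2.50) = 0.04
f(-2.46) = 0.04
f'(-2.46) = 0.04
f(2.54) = -0.03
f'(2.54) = 0.04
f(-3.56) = 0.01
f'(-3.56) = 0.01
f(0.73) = -1.19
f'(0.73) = 5.28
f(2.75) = -0.03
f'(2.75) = 0.03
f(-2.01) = 0.06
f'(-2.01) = 0.09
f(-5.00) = 0.00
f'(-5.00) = 0.00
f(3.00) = -0.02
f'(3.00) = 0.02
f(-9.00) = 0.00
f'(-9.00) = 0.00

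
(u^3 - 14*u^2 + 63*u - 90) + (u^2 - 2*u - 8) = u^3 - 13*u^2 + 61*u - 98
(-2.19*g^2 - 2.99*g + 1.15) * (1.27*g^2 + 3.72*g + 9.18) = -2.7813*g^4 - 11.9441*g^3 - 29.7665*g^2 - 23.1702*g + 10.557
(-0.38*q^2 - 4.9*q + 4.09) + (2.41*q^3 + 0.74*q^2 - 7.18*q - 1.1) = 2.41*q^3 + 0.36*q^2 - 12.08*q + 2.99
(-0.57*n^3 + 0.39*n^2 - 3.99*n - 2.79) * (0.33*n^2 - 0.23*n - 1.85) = -0.1881*n^5 + 0.2598*n^4 - 0.3519*n^3 - 0.7245*n^2 + 8.0232*n + 5.1615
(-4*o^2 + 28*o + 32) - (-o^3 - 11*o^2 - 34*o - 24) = o^3 + 7*o^2 + 62*o + 56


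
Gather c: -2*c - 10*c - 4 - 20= -12*c - 24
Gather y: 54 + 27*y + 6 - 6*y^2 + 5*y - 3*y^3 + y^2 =-3*y^3 - 5*y^2 + 32*y + 60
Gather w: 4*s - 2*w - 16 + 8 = 4*s - 2*w - 8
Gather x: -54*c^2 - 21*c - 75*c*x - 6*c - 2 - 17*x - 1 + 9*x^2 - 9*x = -54*c^2 - 27*c + 9*x^2 + x*(-75*c - 26) - 3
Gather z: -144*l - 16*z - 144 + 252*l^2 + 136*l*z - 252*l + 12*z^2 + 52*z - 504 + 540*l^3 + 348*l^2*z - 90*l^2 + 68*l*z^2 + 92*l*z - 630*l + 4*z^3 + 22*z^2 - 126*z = 540*l^3 + 162*l^2 - 1026*l + 4*z^3 + z^2*(68*l + 34) + z*(348*l^2 + 228*l - 90) - 648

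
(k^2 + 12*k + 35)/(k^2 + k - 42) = (k + 5)/(k - 6)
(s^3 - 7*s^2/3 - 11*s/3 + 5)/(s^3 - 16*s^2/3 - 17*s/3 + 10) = (s - 3)/(s - 6)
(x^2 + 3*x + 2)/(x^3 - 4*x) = (x + 1)/(x*(x - 2))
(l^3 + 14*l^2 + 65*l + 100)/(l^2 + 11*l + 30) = (l^2 + 9*l + 20)/(l + 6)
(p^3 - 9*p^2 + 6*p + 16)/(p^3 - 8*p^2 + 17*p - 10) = (p^2 - 7*p - 8)/(p^2 - 6*p + 5)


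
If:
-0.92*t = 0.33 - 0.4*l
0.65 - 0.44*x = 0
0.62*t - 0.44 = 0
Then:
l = 2.46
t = 0.71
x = 1.48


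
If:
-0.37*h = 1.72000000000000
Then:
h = -4.65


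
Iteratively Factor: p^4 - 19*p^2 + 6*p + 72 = (p + 2)*(p^3 - 2*p^2 - 15*p + 36) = (p - 3)*(p + 2)*(p^2 + p - 12) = (p - 3)*(p + 2)*(p + 4)*(p - 3)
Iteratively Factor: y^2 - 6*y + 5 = (y - 1)*(y - 5)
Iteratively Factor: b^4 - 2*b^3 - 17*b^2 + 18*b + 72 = (b - 3)*(b^3 + b^2 - 14*b - 24) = (b - 3)*(b + 3)*(b^2 - 2*b - 8) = (b - 3)*(b + 2)*(b + 3)*(b - 4)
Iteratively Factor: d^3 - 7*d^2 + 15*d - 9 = (d - 3)*(d^2 - 4*d + 3) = (d - 3)*(d - 1)*(d - 3)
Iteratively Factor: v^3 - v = (v + 1)*(v^2 - v) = (v - 1)*(v + 1)*(v)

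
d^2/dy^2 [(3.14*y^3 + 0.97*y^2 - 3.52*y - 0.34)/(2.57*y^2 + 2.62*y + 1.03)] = (-5.6843418860808e-14*y^4 - 33.0766479999999*y^3 + 21.961506*y^2 + 62.157972*y + 18.188526)/(16.974593*y^6 + 51.914514*y^5 + 73.333665*y^4 + 59.59714*y^3 + 29.390535*y^2 + 8.338674*y + 1.092727)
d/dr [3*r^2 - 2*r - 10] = 6*r - 2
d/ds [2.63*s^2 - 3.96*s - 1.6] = 5.26*s - 3.96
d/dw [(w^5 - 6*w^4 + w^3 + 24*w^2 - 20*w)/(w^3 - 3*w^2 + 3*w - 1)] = (2*w^4 - 9*w^3 + 15*w^2 - 12*w - 20)/(w^3 - 3*w^2 + 3*w - 1)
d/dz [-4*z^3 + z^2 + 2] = 2*z*(1 - 6*z)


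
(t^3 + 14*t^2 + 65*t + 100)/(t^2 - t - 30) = (t^2 + 9*t + 20)/(t - 6)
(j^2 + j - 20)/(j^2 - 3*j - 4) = (j + 5)/(j + 1)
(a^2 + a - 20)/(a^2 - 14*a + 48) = (a^2 + a - 20)/(a^2 - 14*a + 48)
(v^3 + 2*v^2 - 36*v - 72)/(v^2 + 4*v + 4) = (v^2 - 36)/(v + 2)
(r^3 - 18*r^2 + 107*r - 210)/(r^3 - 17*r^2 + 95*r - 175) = (r - 6)/(r - 5)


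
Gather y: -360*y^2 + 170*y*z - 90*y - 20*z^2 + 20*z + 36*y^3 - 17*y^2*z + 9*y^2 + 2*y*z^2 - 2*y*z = 36*y^3 + y^2*(-17*z - 351) + y*(2*z^2 + 168*z - 90) - 20*z^2 + 20*z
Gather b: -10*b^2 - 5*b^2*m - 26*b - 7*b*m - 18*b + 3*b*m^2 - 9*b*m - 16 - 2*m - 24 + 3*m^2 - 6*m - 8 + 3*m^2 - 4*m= b^2*(-5*m - 10) + b*(3*m^2 - 16*m - 44) + 6*m^2 - 12*m - 48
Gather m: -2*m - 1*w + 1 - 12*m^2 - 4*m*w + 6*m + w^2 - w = -12*m^2 + m*(4 - 4*w) + w^2 - 2*w + 1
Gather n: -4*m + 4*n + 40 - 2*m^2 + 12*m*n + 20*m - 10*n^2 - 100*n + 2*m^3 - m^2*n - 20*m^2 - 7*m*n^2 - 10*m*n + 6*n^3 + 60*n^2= 2*m^3 - 22*m^2 + 16*m + 6*n^3 + n^2*(50 - 7*m) + n*(-m^2 + 2*m - 96) + 40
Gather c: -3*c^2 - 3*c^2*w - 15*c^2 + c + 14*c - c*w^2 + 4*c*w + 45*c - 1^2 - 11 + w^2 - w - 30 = c^2*(-3*w - 18) + c*(-w^2 + 4*w + 60) + w^2 - w - 42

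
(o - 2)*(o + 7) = o^2 + 5*o - 14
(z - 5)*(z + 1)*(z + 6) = z^3 + 2*z^2 - 29*z - 30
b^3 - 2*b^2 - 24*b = b*(b - 6)*(b + 4)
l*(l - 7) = l^2 - 7*l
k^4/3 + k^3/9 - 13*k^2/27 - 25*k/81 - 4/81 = (k/3 + 1/3)*(k - 4/3)*(k + 1/3)^2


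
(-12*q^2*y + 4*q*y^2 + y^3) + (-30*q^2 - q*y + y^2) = -12*q^2*y - 30*q^2 + 4*q*y^2 - q*y + y^3 + y^2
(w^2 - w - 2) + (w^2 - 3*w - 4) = 2*w^2 - 4*w - 6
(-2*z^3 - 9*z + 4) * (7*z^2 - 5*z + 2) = -14*z^5 + 10*z^4 - 67*z^3 + 73*z^2 - 38*z + 8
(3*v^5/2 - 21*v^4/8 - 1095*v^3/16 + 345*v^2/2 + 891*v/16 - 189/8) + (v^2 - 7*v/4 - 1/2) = 3*v^5/2 - 21*v^4/8 - 1095*v^3/16 + 347*v^2/2 + 863*v/16 - 193/8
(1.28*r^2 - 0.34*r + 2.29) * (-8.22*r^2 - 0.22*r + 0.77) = -10.5216*r^4 + 2.5132*r^3 - 17.7634*r^2 - 0.7656*r + 1.7633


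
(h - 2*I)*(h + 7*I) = h^2 + 5*I*h + 14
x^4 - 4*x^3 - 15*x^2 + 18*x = x*(x - 6)*(x - 1)*(x + 3)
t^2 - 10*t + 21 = (t - 7)*(t - 3)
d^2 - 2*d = d*(d - 2)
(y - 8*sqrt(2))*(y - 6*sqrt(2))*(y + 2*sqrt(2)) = y^3 - 12*sqrt(2)*y^2 + 40*y + 192*sqrt(2)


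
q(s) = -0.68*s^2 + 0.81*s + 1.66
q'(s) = 0.81 - 1.36*s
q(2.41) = -0.34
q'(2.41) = -2.47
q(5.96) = -17.67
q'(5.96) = -7.30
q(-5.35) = -22.14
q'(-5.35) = 8.09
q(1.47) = 1.38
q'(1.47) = -1.19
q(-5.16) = -20.63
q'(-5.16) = 7.83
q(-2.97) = -6.74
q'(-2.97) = 4.85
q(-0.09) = 1.58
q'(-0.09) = 0.93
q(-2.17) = -3.30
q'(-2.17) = 3.76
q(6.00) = -17.96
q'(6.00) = -7.35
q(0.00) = 1.66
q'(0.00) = 0.81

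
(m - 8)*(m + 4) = m^2 - 4*m - 32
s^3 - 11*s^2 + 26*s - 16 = (s - 8)*(s - 2)*(s - 1)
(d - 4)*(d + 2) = d^2 - 2*d - 8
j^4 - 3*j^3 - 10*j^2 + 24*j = j*(j - 4)*(j - 2)*(j + 3)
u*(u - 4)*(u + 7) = u^3 + 3*u^2 - 28*u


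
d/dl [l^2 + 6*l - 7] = 2*l + 6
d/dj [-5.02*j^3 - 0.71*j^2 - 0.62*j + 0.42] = -15.06*j^2 - 1.42*j - 0.62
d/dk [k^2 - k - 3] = 2*k - 1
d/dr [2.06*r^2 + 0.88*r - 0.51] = 4.12*r + 0.88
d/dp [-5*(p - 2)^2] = 20 - 10*p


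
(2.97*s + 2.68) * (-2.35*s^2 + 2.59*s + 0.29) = -6.9795*s^3 + 1.3943*s^2 + 7.8025*s + 0.7772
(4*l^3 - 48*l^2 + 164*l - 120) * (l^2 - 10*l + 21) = 4*l^5 - 88*l^4 + 728*l^3 - 2768*l^2 + 4644*l - 2520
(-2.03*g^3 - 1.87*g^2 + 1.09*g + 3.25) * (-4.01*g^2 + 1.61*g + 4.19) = 8.1403*g^5 + 4.2304*g^4 - 15.8873*g^3 - 19.1129*g^2 + 9.7996*g + 13.6175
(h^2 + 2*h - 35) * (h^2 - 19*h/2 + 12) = h^4 - 15*h^3/2 - 42*h^2 + 713*h/2 - 420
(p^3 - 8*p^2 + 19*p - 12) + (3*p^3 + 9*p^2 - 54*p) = 4*p^3 + p^2 - 35*p - 12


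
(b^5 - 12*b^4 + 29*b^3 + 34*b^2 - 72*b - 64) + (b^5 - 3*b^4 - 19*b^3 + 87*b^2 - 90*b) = 2*b^5 - 15*b^4 + 10*b^3 + 121*b^2 - 162*b - 64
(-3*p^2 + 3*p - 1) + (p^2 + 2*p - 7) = -2*p^2 + 5*p - 8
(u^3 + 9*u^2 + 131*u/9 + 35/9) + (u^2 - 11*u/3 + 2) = u^3 + 10*u^2 + 98*u/9 + 53/9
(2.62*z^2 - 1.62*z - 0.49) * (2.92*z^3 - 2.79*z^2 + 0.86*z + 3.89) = 7.6504*z^5 - 12.0402*z^4 + 5.3422*z^3 + 10.1657*z^2 - 6.7232*z - 1.9061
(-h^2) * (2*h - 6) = -2*h^3 + 6*h^2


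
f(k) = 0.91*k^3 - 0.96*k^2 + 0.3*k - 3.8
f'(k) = 2.73*k^2 - 1.92*k + 0.3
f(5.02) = 88.63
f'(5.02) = 59.46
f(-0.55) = -4.41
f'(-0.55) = 2.18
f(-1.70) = -11.56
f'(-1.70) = 11.45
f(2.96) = 12.28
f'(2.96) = 18.54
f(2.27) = 2.58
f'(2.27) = 10.01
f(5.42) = 114.51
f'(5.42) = 70.09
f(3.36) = 20.89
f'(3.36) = 24.67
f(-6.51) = -297.50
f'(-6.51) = 128.50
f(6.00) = 160.00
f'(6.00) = 87.06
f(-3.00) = -37.91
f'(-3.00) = 30.63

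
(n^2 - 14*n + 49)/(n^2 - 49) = (n - 7)/(n + 7)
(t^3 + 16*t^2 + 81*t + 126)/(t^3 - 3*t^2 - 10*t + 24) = (t^2 + 13*t + 42)/(t^2 - 6*t + 8)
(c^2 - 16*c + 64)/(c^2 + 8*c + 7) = (c^2 - 16*c + 64)/(c^2 + 8*c + 7)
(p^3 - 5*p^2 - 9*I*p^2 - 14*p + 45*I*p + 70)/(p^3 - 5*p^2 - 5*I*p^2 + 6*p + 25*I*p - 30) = (p^2 - 9*I*p - 14)/(p^2 - 5*I*p + 6)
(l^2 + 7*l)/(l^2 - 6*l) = (l + 7)/(l - 6)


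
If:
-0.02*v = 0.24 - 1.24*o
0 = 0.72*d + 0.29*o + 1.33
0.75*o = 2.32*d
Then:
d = -0.82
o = -2.54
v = -169.74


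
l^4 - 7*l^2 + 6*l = l*(l - 2)*(l - 1)*(l + 3)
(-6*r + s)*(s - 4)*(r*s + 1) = -6*r^2*s^2 + 24*r^2*s + r*s^3 - 4*r*s^2 - 6*r*s + 24*r + s^2 - 4*s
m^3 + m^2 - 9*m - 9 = (m - 3)*(m + 1)*(m + 3)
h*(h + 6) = h^2 + 6*h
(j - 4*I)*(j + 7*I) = j^2 + 3*I*j + 28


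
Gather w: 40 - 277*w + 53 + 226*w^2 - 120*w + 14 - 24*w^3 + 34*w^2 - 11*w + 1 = -24*w^3 + 260*w^2 - 408*w + 108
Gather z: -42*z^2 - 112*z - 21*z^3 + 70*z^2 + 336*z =-21*z^3 + 28*z^2 + 224*z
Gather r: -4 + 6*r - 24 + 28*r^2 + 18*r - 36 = 28*r^2 + 24*r - 64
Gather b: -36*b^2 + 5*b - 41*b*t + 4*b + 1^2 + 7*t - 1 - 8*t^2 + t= -36*b^2 + b*(9 - 41*t) - 8*t^2 + 8*t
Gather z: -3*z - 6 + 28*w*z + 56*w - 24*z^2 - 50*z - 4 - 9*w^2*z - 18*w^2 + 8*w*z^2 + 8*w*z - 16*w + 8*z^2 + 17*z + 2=-18*w^2 + 40*w + z^2*(8*w - 16) + z*(-9*w^2 + 36*w - 36) - 8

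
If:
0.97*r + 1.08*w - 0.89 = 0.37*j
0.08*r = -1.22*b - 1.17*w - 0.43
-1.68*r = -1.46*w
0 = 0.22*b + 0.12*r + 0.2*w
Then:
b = -1.33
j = 2.58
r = 0.83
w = 0.96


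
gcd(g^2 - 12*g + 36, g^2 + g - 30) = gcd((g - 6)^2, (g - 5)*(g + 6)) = 1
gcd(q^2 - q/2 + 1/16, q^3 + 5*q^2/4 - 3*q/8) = q - 1/4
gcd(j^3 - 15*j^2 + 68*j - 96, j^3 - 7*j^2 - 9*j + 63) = j - 3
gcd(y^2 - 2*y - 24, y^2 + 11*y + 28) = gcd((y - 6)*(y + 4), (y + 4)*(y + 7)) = y + 4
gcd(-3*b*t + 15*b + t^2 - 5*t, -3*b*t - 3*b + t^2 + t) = -3*b + t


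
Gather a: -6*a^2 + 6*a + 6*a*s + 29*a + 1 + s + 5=-6*a^2 + a*(6*s + 35) + s + 6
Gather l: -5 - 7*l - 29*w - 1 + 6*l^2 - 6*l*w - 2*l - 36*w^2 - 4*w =6*l^2 + l*(-6*w - 9) - 36*w^2 - 33*w - 6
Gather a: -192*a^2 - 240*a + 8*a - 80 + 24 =-192*a^2 - 232*a - 56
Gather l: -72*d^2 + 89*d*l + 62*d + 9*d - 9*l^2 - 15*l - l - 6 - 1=-72*d^2 + 71*d - 9*l^2 + l*(89*d - 16) - 7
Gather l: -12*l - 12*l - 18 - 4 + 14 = -24*l - 8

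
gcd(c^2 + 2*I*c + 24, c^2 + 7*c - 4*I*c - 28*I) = c - 4*I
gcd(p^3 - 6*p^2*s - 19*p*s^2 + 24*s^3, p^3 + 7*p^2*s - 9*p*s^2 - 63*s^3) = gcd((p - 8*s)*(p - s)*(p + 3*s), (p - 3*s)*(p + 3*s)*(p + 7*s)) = p + 3*s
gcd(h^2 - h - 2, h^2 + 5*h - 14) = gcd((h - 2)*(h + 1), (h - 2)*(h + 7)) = h - 2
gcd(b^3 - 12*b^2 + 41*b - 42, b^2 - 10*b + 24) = 1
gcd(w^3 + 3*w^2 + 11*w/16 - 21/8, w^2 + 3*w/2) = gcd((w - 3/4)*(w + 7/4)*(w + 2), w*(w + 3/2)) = 1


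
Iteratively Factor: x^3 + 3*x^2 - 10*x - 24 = (x - 3)*(x^2 + 6*x + 8) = (x - 3)*(x + 4)*(x + 2)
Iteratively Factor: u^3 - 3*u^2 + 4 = (u - 2)*(u^2 - u - 2) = (u - 2)^2*(u + 1)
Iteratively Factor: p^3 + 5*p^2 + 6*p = (p + 3)*(p^2 + 2*p) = (p + 2)*(p + 3)*(p)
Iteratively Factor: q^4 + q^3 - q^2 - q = (q + 1)*(q^3 - q) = q*(q + 1)*(q^2 - 1) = q*(q - 1)*(q + 1)*(q + 1)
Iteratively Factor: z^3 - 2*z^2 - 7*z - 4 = (z - 4)*(z^2 + 2*z + 1) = (z - 4)*(z + 1)*(z + 1)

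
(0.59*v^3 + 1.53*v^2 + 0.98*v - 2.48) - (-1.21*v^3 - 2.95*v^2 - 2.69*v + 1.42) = 1.8*v^3 + 4.48*v^2 + 3.67*v - 3.9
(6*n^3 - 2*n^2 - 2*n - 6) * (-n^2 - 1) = -6*n^5 + 2*n^4 - 4*n^3 + 8*n^2 + 2*n + 6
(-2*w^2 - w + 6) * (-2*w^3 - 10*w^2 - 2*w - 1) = 4*w^5 + 22*w^4 + 2*w^3 - 56*w^2 - 11*w - 6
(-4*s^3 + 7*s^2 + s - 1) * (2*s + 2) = -8*s^4 + 6*s^3 + 16*s^2 - 2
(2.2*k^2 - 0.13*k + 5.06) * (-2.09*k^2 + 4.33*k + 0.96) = -4.598*k^4 + 9.7977*k^3 - 9.0263*k^2 + 21.785*k + 4.8576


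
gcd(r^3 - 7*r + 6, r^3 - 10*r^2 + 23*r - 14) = r^2 - 3*r + 2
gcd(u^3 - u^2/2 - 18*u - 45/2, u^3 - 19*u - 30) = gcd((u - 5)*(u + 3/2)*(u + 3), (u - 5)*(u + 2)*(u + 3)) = u^2 - 2*u - 15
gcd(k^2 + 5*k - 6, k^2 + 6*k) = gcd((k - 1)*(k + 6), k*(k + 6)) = k + 6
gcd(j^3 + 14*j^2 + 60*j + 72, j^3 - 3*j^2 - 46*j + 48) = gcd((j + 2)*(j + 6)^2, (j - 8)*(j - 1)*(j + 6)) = j + 6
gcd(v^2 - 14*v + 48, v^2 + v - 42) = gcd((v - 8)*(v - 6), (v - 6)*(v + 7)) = v - 6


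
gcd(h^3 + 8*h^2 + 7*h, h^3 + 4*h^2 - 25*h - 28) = h^2 + 8*h + 7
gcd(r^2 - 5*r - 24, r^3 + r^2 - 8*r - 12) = 1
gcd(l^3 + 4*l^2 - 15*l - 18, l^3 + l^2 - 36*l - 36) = l^2 + 7*l + 6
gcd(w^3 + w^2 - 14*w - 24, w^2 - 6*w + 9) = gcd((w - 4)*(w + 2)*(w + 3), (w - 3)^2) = 1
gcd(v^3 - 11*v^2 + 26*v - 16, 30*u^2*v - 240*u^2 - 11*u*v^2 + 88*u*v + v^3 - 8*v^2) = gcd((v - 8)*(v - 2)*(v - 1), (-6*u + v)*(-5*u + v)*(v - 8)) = v - 8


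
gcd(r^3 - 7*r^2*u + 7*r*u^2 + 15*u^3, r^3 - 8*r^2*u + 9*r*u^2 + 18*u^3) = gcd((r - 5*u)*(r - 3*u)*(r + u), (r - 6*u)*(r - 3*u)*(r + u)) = r^2 - 2*r*u - 3*u^2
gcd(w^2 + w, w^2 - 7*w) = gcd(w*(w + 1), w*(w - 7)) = w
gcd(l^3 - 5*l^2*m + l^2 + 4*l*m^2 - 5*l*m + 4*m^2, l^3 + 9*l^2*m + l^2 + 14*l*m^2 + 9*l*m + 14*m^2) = l + 1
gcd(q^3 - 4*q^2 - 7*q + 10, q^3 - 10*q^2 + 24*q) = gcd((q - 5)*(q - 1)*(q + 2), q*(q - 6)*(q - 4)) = 1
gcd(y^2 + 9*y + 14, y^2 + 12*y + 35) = y + 7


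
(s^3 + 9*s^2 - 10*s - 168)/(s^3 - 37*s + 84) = (s + 6)/(s - 3)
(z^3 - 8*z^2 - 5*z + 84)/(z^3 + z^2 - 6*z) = (z^2 - 11*z + 28)/(z*(z - 2))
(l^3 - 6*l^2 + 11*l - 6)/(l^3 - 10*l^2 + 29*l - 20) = (l^2 - 5*l + 6)/(l^2 - 9*l + 20)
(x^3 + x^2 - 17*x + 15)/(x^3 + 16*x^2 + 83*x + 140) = (x^2 - 4*x + 3)/(x^2 + 11*x + 28)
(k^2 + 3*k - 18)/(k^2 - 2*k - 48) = (k - 3)/(k - 8)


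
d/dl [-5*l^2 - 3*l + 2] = -10*l - 3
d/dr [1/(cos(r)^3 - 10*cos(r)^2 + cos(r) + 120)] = (3*cos(r)^2 - 20*cos(r) + 1)*sin(r)/(cos(r)^3 - 10*cos(r)^2 + cos(r) + 120)^2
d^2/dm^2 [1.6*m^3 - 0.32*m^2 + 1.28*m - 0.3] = 9.6*m - 0.64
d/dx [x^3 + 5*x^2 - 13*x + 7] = 3*x^2 + 10*x - 13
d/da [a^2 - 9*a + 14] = 2*a - 9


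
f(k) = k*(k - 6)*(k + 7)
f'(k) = k*(k - 6) + k*(k + 7) + (k - 6)*(k + 7) = 3*k^2 + 2*k - 42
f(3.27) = -91.68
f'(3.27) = -3.38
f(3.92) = -89.04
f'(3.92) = 11.94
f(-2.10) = 83.35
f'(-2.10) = -32.97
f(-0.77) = 32.48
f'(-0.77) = -41.76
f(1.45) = -55.75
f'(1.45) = -32.79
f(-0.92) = 38.71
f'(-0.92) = -41.30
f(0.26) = -10.83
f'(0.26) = -41.28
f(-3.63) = 117.80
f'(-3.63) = -9.73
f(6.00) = 0.00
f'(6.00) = 78.00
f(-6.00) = 72.00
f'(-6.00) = 54.00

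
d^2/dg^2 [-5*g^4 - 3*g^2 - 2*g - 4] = -60*g^2 - 6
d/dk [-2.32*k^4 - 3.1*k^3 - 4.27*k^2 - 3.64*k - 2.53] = -9.28*k^3 - 9.3*k^2 - 8.54*k - 3.64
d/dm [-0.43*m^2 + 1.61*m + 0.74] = 1.61 - 0.86*m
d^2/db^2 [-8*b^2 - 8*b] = -16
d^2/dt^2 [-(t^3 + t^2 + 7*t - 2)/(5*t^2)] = 2*(6 - 7*t)/(5*t^4)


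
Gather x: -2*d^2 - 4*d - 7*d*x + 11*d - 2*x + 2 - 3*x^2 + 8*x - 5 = -2*d^2 + 7*d - 3*x^2 + x*(6 - 7*d) - 3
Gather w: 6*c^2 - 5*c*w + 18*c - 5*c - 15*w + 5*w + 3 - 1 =6*c^2 + 13*c + w*(-5*c - 10) + 2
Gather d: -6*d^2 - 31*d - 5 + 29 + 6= -6*d^2 - 31*d + 30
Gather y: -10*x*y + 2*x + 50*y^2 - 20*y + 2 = 2*x + 50*y^2 + y*(-10*x - 20) + 2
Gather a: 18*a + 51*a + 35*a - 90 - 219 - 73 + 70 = 104*a - 312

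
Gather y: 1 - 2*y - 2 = -2*y - 1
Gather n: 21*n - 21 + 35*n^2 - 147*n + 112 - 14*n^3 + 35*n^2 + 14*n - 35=-14*n^3 + 70*n^2 - 112*n + 56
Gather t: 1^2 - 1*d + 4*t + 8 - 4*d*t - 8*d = -9*d + t*(4 - 4*d) + 9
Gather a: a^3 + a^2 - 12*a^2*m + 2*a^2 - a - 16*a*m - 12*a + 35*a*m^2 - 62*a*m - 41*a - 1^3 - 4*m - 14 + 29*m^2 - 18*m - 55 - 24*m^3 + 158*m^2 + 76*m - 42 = a^3 + a^2*(3 - 12*m) + a*(35*m^2 - 78*m - 54) - 24*m^3 + 187*m^2 + 54*m - 112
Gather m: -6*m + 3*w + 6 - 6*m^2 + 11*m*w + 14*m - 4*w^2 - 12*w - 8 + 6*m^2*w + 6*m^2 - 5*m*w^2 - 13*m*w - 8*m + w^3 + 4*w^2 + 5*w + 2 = 6*m^2*w + m*(-5*w^2 - 2*w) + w^3 - 4*w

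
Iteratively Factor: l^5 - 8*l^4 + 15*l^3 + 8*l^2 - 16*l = (l - 4)*(l^4 - 4*l^3 - l^2 + 4*l) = (l - 4)^2*(l^3 - l) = l*(l - 4)^2*(l^2 - 1) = l*(l - 4)^2*(l + 1)*(l - 1)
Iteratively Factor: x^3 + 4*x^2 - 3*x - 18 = (x + 3)*(x^2 + x - 6) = (x - 2)*(x + 3)*(x + 3)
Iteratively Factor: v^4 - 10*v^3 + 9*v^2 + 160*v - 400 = (v + 4)*(v^3 - 14*v^2 + 65*v - 100) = (v - 4)*(v + 4)*(v^2 - 10*v + 25) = (v - 5)*(v - 4)*(v + 4)*(v - 5)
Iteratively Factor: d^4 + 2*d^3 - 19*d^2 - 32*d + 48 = (d + 4)*(d^3 - 2*d^2 - 11*d + 12) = (d + 3)*(d + 4)*(d^2 - 5*d + 4) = (d - 1)*(d + 3)*(d + 4)*(d - 4)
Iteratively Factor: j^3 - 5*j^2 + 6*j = (j - 3)*(j^2 - 2*j) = j*(j - 3)*(j - 2)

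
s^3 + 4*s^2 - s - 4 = (s - 1)*(s + 1)*(s + 4)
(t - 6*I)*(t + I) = t^2 - 5*I*t + 6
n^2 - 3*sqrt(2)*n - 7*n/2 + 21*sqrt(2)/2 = (n - 7/2)*(n - 3*sqrt(2))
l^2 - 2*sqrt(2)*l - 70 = (l - 7*sqrt(2))*(l + 5*sqrt(2))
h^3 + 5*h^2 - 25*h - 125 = (h - 5)*(h + 5)^2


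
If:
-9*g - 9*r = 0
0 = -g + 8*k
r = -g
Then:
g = -r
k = -r/8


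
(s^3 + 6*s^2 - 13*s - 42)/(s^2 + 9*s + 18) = (s^3 + 6*s^2 - 13*s - 42)/(s^2 + 9*s + 18)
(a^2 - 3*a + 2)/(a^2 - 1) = (a - 2)/(a + 1)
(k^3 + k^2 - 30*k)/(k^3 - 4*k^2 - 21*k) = (-k^2 - k + 30)/(-k^2 + 4*k + 21)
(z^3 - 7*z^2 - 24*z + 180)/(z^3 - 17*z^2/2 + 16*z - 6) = 2*(z^2 - z - 30)/(2*z^2 - 5*z + 2)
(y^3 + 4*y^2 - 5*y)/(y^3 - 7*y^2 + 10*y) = (y^2 + 4*y - 5)/(y^2 - 7*y + 10)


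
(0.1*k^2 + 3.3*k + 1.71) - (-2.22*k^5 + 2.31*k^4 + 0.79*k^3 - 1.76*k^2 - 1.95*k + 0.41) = 2.22*k^5 - 2.31*k^4 - 0.79*k^3 + 1.86*k^2 + 5.25*k + 1.3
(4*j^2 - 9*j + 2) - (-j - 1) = 4*j^2 - 8*j + 3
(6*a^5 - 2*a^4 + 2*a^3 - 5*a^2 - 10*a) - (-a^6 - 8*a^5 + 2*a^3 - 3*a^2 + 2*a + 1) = a^6 + 14*a^5 - 2*a^4 - 2*a^2 - 12*a - 1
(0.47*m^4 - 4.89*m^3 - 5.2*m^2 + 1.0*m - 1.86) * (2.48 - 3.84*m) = -1.8048*m^5 + 19.9432*m^4 + 7.8408*m^3 - 16.736*m^2 + 9.6224*m - 4.6128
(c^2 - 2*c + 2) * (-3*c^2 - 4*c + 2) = -3*c^4 + 2*c^3 + 4*c^2 - 12*c + 4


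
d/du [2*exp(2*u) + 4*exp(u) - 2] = 4*(exp(u) + 1)*exp(u)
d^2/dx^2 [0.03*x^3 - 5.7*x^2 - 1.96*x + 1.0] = 0.18*x - 11.4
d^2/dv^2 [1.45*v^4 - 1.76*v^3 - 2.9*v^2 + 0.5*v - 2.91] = 17.4*v^2 - 10.56*v - 5.8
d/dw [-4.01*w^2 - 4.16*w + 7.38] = -8.02*w - 4.16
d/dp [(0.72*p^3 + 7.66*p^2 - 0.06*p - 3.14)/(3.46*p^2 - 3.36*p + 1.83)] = (2.4912*p^4 - 4.83839999999999*p^3 - 21.5772*p^2 + 49.7644*p - 10.6602)/(11.9716*p^4 - 23.2512*p^3 + 23.9532*p^2 - 12.2976*p + 3.3489)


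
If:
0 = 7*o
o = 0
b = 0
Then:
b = 0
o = 0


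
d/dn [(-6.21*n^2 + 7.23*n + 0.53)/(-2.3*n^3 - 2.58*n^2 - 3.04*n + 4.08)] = (-14.283*n^4 + 33.258*n^3 + 41.1888*n^2 - 47.9388*n + 31.1096)/(5.29*n^6 + 11.868*n^5 + 20.6404*n^4 - 3.0816*n^3 - 11.8112*n^2 - 24.8064*n + 16.6464)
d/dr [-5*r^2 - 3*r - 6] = -10*r - 3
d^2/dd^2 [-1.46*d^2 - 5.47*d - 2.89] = -2.92000000000000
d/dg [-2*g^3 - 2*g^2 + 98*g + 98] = -6*g^2 - 4*g + 98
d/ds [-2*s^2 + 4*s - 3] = 4 - 4*s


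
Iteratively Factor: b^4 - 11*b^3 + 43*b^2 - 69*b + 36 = (b - 3)*(b^3 - 8*b^2 + 19*b - 12) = (b - 4)*(b - 3)*(b^2 - 4*b + 3) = (b - 4)*(b - 3)*(b - 1)*(b - 3)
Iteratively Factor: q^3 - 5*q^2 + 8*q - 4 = (q - 2)*(q^2 - 3*q + 2) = (q - 2)*(q - 1)*(q - 2)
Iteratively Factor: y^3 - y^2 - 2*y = (y - 2)*(y^2 + y) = (y - 2)*(y + 1)*(y)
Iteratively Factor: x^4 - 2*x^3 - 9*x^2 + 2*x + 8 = (x + 1)*(x^3 - 3*x^2 - 6*x + 8) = (x - 4)*(x + 1)*(x^2 + x - 2) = (x - 4)*(x - 1)*(x + 1)*(x + 2)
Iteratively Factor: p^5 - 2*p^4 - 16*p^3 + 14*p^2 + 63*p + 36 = (p + 1)*(p^4 - 3*p^3 - 13*p^2 + 27*p + 36) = (p + 1)^2*(p^3 - 4*p^2 - 9*p + 36) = (p - 3)*(p + 1)^2*(p^2 - p - 12) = (p - 4)*(p - 3)*(p + 1)^2*(p + 3)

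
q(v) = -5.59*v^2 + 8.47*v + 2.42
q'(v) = 8.47 - 11.18*v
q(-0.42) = -2.12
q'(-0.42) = 13.17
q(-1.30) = -18.04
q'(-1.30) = 23.00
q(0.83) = 5.60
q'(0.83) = -0.81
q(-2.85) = -67.12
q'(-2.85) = 40.33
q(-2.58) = -56.64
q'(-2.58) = 37.31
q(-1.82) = -31.51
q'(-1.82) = 28.82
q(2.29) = -7.50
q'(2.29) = -17.13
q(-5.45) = -209.78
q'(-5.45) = 69.40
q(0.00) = 2.42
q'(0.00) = 8.47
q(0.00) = 2.42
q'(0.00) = 8.47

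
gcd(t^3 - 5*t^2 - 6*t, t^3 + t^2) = t^2 + t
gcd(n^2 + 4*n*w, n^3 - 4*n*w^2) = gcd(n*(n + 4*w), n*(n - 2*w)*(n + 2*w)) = n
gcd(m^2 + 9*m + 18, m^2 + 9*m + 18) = m^2 + 9*m + 18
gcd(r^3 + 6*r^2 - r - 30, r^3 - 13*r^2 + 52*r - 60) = r - 2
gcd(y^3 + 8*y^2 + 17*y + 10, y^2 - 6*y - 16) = y + 2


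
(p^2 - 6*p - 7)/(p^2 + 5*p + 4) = (p - 7)/(p + 4)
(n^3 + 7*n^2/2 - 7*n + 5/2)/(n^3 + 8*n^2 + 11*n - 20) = (n - 1/2)/(n + 4)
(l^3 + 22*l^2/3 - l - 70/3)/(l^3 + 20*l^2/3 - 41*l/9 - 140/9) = 3*(l + 2)/(3*l + 4)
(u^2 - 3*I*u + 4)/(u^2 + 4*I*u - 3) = (u - 4*I)/(u + 3*I)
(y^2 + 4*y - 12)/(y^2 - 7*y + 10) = (y + 6)/(y - 5)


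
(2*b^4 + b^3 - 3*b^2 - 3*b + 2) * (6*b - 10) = 12*b^5 - 14*b^4 - 28*b^3 + 12*b^2 + 42*b - 20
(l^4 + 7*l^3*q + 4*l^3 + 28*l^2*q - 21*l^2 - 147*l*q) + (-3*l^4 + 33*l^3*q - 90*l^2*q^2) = -2*l^4 + 40*l^3*q + 4*l^3 - 90*l^2*q^2 + 28*l^2*q - 21*l^2 - 147*l*q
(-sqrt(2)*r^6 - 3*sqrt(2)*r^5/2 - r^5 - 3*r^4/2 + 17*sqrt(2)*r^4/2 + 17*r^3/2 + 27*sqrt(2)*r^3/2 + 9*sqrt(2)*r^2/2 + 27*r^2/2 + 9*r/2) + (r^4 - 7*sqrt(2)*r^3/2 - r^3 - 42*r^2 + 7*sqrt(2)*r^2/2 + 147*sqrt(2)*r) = -sqrt(2)*r^6 - 3*sqrt(2)*r^5/2 - r^5 - r^4/2 + 17*sqrt(2)*r^4/2 + 15*r^3/2 + 10*sqrt(2)*r^3 - 57*r^2/2 + 8*sqrt(2)*r^2 + 9*r/2 + 147*sqrt(2)*r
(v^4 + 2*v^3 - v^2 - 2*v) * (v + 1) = v^5 + 3*v^4 + v^3 - 3*v^2 - 2*v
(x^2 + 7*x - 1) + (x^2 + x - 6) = 2*x^2 + 8*x - 7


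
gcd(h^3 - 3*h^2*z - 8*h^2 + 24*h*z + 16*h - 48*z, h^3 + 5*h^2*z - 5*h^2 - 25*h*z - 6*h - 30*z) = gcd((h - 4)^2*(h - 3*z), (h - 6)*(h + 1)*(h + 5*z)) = 1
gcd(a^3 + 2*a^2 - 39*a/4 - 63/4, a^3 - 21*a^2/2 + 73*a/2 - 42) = a - 3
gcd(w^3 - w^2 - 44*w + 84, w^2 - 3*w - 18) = w - 6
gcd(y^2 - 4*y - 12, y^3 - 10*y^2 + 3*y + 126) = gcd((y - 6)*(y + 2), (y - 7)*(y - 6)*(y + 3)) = y - 6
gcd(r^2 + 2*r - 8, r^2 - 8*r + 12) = r - 2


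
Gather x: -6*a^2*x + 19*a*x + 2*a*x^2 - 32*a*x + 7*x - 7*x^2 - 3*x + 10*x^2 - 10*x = x^2*(2*a + 3) + x*(-6*a^2 - 13*a - 6)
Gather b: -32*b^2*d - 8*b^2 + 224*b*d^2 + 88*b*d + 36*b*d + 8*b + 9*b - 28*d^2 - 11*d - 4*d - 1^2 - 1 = b^2*(-32*d - 8) + b*(224*d^2 + 124*d + 17) - 28*d^2 - 15*d - 2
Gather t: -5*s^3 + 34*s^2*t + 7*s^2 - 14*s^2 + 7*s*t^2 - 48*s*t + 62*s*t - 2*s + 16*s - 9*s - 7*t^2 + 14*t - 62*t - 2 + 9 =-5*s^3 - 7*s^2 + 5*s + t^2*(7*s - 7) + t*(34*s^2 + 14*s - 48) + 7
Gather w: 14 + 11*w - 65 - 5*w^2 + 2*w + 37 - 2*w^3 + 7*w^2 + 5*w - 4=-2*w^3 + 2*w^2 + 18*w - 18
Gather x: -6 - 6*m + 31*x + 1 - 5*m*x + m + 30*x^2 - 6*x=-5*m + 30*x^2 + x*(25 - 5*m) - 5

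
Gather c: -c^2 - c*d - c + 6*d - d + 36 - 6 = -c^2 + c*(-d - 1) + 5*d + 30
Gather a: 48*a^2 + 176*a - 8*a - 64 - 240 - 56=48*a^2 + 168*a - 360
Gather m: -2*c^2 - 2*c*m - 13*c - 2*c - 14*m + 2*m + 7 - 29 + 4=-2*c^2 - 15*c + m*(-2*c - 12) - 18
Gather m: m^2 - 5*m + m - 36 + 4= m^2 - 4*m - 32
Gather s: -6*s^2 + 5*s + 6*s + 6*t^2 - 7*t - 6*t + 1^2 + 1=-6*s^2 + 11*s + 6*t^2 - 13*t + 2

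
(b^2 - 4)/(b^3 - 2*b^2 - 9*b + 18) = (b + 2)/(b^2 - 9)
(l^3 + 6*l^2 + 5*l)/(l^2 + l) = l + 5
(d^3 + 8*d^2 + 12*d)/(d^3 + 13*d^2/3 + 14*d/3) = 3*(d + 6)/(3*d + 7)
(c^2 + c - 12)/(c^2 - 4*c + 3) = (c + 4)/(c - 1)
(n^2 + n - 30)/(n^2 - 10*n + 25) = (n + 6)/(n - 5)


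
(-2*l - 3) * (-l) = 2*l^2 + 3*l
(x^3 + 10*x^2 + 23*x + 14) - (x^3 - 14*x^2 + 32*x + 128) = 24*x^2 - 9*x - 114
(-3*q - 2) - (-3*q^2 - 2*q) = 3*q^2 - q - 2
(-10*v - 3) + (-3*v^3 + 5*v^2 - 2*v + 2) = -3*v^3 + 5*v^2 - 12*v - 1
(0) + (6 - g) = 6 - g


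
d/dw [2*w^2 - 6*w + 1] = 4*w - 6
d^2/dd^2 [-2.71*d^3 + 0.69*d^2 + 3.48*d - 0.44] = 1.38 - 16.26*d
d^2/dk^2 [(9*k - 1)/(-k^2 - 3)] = 2*(4*k^2*(1 - 9*k) + (27*k - 1)*(k^2 + 3))/(k^2 + 3)^3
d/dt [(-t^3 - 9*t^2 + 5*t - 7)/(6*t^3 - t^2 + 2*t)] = (55*t^4 - 64*t^3 + 113*t^2 - 14*t + 14)/(t^2*(36*t^4 - 12*t^3 + 25*t^2 - 4*t + 4))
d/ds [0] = 0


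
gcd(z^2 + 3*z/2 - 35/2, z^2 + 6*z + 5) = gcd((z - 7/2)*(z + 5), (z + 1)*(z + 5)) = z + 5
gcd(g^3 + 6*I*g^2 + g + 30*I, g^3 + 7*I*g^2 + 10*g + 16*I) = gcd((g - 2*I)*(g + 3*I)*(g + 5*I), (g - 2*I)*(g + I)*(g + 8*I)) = g - 2*I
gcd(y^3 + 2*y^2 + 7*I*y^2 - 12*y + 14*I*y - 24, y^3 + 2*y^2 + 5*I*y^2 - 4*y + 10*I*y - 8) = y^2 + y*(2 + 4*I) + 8*I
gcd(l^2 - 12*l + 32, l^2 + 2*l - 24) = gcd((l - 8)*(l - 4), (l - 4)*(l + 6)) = l - 4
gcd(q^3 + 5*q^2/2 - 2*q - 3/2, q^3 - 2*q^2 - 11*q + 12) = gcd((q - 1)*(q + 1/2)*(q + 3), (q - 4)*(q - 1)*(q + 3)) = q^2 + 2*q - 3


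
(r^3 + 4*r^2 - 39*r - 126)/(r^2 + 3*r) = r + 1 - 42/r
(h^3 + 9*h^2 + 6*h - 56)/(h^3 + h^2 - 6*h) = (h^2 + 11*h + 28)/(h*(h + 3))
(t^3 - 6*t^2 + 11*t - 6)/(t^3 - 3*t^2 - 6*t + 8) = (t^2 - 5*t + 6)/(t^2 - 2*t - 8)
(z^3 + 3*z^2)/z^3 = (z + 3)/z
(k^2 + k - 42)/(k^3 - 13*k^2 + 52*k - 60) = (k + 7)/(k^2 - 7*k + 10)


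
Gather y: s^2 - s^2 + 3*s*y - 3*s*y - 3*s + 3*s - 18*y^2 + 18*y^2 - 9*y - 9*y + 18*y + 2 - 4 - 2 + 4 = 0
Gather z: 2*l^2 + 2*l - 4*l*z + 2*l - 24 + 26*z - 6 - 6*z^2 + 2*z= 2*l^2 + 4*l - 6*z^2 + z*(28 - 4*l) - 30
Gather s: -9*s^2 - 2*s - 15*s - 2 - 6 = -9*s^2 - 17*s - 8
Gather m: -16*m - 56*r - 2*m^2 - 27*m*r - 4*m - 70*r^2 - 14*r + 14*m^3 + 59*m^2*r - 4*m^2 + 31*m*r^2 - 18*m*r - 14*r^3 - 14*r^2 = 14*m^3 + m^2*(59*r - 6) + m*(31*r^2 - 45*r - 20) - 14*r^3 - 84*r^2 - 70*r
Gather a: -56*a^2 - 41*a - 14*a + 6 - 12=-56*a^2 - 55*a - 6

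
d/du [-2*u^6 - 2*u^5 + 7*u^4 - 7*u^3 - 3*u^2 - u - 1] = -12*u^5 - 10*u^4 + 28*u^3 - 21*u^2 - 6*u - 1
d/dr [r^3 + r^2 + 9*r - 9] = 3*r^2 + 2*r + 9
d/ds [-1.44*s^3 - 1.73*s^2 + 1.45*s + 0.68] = -4.32*s^2 - 3.46*s + 1.45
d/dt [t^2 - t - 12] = 2*t - 1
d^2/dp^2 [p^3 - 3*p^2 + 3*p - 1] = 6*p - 6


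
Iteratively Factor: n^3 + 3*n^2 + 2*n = (n + 1)*(n^2 + 2*n) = (n + 1)*(n + 2)*(n)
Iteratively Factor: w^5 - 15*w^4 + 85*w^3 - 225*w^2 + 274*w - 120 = (w - 5)*(w^4 - 10*w^3 + 35*w^2 - 50*w + 24) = (w - 5)*(w - 3)*(w^3 - 7*w^2 + 14*w - 8) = (w - 5)*(w - 3)*(w - 2)*(w^2 - 5*w + 4) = (w - 5)*(w - 4)*(w - 3)*(w - 2)*(w - 1)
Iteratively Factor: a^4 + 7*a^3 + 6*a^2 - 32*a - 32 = (a + 4)*(a^3 + 3*a^2 - 6*a - 8) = (a - 2)*(a + 4)*(a^2 + 5*a + 4) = (a - 2)*(a + 1)*(a + 4)*(a + 4)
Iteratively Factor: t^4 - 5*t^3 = (t)*(t^3 - 5*t^2) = t*(t - 5)*(t^2) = t^2*(t - 5)*(t)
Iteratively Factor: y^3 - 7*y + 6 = (y + 3)*(y^2 - 3*y + 2) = (y - 2)*(y + 3)*(y - 1)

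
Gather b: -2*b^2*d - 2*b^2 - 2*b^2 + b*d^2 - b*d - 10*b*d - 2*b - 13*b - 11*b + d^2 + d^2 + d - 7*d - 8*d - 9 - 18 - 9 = b^2*(-2*d - 4) + b*(d^2 - 11*d - 26) + 2*d^2 - 14*d - 36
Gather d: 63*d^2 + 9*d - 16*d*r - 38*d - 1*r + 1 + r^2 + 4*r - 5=63*d^2 + d*(-16*r - 29) + r^2 + 3*r - 4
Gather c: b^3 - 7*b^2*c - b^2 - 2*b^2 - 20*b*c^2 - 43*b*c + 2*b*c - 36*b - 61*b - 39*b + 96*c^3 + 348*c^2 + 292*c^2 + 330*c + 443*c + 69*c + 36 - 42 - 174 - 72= b^3 - 3*b^2 - 136*b + 96*c^3 + c^2*(640 - 20*b) + c*(-7*b^2 - 41*b + 842) - 252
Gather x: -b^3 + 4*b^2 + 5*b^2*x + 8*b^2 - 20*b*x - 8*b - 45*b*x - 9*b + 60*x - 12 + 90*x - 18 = -b^3 + 12*b^2 - 17*b + x*(5*b^2 - 65*b + 150) - 30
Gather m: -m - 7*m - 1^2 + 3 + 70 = 72 - 8*m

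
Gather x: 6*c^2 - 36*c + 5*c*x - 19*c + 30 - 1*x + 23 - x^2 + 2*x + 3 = 6*c^2 - 55*c - x^2 + x*(5*c + 1) + 56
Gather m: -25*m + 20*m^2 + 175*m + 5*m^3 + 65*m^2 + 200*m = 5*m^3 + 85*m^2 + 350*m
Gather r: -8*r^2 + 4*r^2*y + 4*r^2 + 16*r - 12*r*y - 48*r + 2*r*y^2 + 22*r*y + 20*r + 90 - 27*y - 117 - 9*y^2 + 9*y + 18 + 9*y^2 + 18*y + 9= r^2*(4*y - 4) + r*(2*y^2 + 10*y - 12)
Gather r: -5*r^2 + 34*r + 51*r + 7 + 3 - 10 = -5*r^2 + 85*r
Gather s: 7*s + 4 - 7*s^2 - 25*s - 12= -7*s^2 - 18*s - 8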